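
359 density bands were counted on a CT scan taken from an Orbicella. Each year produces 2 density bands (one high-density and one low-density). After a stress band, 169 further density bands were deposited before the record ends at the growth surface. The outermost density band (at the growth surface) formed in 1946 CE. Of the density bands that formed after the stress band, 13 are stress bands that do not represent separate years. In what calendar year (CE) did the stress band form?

There are 169 density bands younger than the stress band.
Excluding 13 false density bands: 169 − 13 = 156.
156 density bands at 2 per year is 156 / 2 = 78 years.
1946 − 78 = 1868 CE.

1868 CE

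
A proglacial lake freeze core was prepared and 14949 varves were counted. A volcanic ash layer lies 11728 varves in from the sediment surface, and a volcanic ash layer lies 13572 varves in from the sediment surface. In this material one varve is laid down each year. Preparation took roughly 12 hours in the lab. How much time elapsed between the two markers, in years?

1844 years

Separation: 13572 − 11728 = 1844 varves.
One varve per year makes the interval 1844 years.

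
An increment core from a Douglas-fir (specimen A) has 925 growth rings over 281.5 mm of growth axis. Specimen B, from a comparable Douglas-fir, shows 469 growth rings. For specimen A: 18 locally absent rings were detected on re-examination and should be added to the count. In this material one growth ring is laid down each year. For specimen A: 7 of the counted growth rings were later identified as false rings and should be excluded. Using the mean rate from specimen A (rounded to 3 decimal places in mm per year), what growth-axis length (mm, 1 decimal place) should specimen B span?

Specimen A: correcting the raw count gives 925 − 7 + 18 = 936 true growth rings.
A: 281.5 mm over 936 years gives 281.5 / 936 ≈ 0.301 mm/year.
Length of B = 0.301 × 469 = 141.2 mm.

141.2 mm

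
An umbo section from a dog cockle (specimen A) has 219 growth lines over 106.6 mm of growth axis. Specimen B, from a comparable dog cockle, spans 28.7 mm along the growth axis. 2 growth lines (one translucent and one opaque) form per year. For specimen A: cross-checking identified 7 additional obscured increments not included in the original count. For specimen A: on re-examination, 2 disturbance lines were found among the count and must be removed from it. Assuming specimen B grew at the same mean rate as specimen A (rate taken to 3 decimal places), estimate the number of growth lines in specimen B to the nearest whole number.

Specimen A: after corrections the count is 219 − 2 + 7 = 224 growth lines.
Specimen A: dividing by 2 growth lines per year: 224 / 2 = 112 years.
A: Extension rate ≈ 106.6 / 112 = 0.952 mm per year.
For B, 28.7 / 0.952 = 30.15 years; at 2 growth lines per year that is 30.15 × 2 ≈ 60 growth lines.

60 growth lines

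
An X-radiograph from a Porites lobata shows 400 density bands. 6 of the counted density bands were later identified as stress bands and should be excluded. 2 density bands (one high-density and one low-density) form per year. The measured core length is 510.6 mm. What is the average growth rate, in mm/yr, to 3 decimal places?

2.592 mm/yr

True density band count = 400 − 6 = 394.
394 density bands at 2 per year is 394 / 2 = 197 years.
510.6 mm over 197 years gives 510.6 / 197 ≈ 2.592 mm/yr.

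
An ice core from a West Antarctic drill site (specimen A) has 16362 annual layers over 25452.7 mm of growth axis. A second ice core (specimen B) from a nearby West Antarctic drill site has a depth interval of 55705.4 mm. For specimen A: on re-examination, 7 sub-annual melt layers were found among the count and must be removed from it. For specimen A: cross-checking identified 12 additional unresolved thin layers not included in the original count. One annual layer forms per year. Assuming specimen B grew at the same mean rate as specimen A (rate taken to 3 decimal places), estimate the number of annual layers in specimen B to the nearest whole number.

Specimen A: true annual layer count = 16362 − 7 + 12 = 16367.
A: 25452.7 mm over 16367 years gives 25452.7 / 16367 ≈ 1.555 mm/year.
B spans 55705.4 / 1.555 = 35823.41 years ≈ 35823 annual layers.

35823 annual layers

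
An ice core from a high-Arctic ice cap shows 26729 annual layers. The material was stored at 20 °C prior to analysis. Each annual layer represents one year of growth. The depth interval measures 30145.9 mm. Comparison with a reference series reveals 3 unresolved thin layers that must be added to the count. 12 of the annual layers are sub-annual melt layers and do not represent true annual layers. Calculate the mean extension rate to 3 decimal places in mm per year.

Adjusted count: 26729 − 12 + 3 = 26720 annual layers.
Mean rate = 30145.9 mm / 26720 years ≈ 1.128 mm per year.

1.128 mm per year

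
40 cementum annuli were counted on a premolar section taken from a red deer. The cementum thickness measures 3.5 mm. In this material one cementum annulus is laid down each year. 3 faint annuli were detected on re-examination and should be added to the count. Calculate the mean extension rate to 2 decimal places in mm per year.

Adjusted count: 40 + 3 = 43 cementum annuli.
Mean rate = 3.5 mm / 43 years ≈ 0.08 mm per year.

0.08 mm per year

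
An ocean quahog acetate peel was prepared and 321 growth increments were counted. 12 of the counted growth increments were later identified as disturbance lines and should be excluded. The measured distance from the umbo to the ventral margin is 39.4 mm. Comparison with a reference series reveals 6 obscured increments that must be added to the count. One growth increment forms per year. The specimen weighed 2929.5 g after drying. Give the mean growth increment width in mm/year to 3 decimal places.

0.125 mm/year

True growth increment count = 321 − 12 + 6 = 315.
Extension rate ≈ 39.4 / 315 = 0.125 mm/year.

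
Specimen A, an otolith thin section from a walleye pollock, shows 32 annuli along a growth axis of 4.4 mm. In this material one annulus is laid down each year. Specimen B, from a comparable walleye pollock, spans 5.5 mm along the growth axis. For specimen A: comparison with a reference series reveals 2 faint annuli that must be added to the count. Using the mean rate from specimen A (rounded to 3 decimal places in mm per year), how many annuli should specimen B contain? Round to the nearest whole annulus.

Specimen A: after corrections the count is 32 + 2 = 34 annuli.
A: Mean rate = 4.4 mm / 34 years ≈ 0.129 mm/yr.
For B, 5.5 / 0.129 = 42.64 years ≈ 43 annuli.

43 annuli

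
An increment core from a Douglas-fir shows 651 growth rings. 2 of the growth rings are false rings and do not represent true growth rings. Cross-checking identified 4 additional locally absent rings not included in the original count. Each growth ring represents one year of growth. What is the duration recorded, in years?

653 yr

True growth ring count = 651 − 2 + 4 = 653.
One growth ring per year makes the duration 653 years.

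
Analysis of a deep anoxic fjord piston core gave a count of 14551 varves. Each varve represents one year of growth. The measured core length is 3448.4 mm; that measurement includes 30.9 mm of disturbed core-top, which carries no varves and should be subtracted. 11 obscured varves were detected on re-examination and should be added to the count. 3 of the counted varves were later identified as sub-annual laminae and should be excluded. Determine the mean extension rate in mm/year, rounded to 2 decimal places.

0.23 mm/year

Correcting the raw count gives 14551 − 3 + 11 = 14559 true varves.
The growth record spans 3448.4 − 30.9 = 3417.5 mm.
3417.5 mm over 14559 years gives 3417.5 / 14559 ≈ 0.23 mm/year.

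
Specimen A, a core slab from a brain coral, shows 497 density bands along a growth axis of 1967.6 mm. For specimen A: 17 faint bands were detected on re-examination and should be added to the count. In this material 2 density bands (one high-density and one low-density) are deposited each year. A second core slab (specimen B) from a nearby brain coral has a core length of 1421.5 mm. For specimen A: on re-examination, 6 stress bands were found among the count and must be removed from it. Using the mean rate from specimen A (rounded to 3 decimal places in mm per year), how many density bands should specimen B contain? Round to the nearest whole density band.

Specimen A: correcting the raw count gives 497 − 6 + 17 = 508 true density bands.
Specimen A: with 2 density bands per year, 508 / 2 = 254 years.
A: 1967.6 mm over 254 years gives 1967.6 / 254 ≈ 7.746 mm/yr.
Specimen B: 1421.5 mm / 7.746 mm per year = 183.51 years; at 2 density bands per year that is 183.51 × 2 ≈ 367 density bands.

367 density bands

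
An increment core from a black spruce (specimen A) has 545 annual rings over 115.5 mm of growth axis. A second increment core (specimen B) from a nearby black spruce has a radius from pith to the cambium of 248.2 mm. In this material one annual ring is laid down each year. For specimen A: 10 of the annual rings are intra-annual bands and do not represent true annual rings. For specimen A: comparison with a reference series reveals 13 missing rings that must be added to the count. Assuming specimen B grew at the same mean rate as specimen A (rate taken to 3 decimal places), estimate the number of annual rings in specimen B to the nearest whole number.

1176 annual rings

Specimen A: after corrections the count is 545 − 10 + 13 = 548 annual rings.
A: 115.5 mm over 548 years gives 115.5 / 548 ≈ 0.211 mm/yr.
B spans 248.2 / 0.211 = 1176.30 years ≈ 1176 annual rings.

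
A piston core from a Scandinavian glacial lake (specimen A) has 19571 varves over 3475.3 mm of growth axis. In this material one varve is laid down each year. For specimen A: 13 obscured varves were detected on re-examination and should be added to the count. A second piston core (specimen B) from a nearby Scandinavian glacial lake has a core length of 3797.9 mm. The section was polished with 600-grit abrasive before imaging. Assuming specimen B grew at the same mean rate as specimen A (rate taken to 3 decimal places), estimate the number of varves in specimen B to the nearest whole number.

Specimen A: adjusted count: 19571 + 13 = 19584 varves.
A: Mean rate = 3475.3 mm / 19584 years ≈ 0.177 mm/year.
Specimen B: 3797.9 mm / 0.177 mm per year = 21457.06 years ≈ 21457 varves.

21457 varves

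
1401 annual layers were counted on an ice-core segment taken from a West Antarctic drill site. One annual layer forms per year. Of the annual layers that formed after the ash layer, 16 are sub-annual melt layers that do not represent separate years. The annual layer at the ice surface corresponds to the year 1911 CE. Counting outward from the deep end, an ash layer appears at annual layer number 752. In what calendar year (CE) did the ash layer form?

1401 − 752 = 649 annual layers lie beyond the ash layer toward the ice surface.
649 − 16 false = 633 true annual layers after the ash layer.
Counting back 633 years from 1911 CE places the ash layer in 1911 − 633 = 1278 CE.

1278 CE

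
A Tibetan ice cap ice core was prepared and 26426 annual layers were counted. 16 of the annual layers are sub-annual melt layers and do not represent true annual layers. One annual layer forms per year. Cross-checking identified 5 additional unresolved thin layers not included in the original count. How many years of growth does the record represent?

26415 years

Correcting the raw count gives 26426 − 16 + 5 = 26415 true annual layers.
At one annual layer per year, that is 26415 years.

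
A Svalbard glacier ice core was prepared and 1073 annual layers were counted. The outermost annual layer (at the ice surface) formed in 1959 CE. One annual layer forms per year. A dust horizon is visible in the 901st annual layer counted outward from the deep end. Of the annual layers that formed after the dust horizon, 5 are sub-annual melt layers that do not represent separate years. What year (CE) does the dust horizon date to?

Between annual layer 901 and the ice surface there are 1073 − 901 = 172 annual layers.
Excluding 5 false annual layers: 172 − 5 = 167.
The annual layer at the ice surface is 1959 CE, so the dust horizon dates to 1959 − 167 = 1792 CE.

1792 CE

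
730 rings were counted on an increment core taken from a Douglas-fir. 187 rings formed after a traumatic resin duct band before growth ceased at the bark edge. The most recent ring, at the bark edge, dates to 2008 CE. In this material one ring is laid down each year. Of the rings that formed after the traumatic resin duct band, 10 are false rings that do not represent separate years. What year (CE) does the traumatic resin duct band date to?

There are 187 rings younger than the traumatic resin duct band.
Excluding 10 false rings: 187 − 10 = 177.
2008 − 177 = 1831 CE.

1831 CE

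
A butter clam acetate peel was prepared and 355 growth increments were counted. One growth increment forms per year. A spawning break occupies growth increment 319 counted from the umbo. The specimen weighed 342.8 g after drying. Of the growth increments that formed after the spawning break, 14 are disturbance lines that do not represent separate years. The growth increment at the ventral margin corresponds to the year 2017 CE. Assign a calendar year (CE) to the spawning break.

1995 CE

The spawning break sits at growth increment 319 from the umbo, so 355 − 319 = 36 growth increments formed after it.
36 − 14 false = 22 true growth increments after the spawning break.
Counting back 22 years from 2017 CE places the spawning break in 2017 − 22 = 1995 CE.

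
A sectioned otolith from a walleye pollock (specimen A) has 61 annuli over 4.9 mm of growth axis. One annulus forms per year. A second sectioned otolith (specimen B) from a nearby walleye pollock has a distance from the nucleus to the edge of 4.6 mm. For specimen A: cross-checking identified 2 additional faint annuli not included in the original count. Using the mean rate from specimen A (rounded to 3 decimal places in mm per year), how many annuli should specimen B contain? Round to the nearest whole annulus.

Specimen A: correcting the raw count gives 61 + 2 = 63 true annuli.
A: Extension rate ≈ 4.9 / 63 = 0.078 mm/yr.
B spans 4.6 / 0.078 = 58.97 years ≈ 59 annuli.

59 annuli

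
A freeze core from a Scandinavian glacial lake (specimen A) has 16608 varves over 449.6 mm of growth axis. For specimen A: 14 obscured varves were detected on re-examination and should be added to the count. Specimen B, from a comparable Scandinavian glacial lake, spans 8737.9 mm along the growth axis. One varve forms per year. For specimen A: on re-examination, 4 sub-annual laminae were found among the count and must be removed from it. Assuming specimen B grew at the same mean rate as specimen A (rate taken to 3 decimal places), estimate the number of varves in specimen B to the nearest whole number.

Specimen A: after corrections the count is 16608 − 4 + 14 = 16618 varves.
A: 449.6 mm over 16618 years gives 449.6 / 16618 ≈ 0.027 mm/yr.
For B, 8737.9 / 0.027 = 323625.93 years ≈ 323626 varves.

323626 varves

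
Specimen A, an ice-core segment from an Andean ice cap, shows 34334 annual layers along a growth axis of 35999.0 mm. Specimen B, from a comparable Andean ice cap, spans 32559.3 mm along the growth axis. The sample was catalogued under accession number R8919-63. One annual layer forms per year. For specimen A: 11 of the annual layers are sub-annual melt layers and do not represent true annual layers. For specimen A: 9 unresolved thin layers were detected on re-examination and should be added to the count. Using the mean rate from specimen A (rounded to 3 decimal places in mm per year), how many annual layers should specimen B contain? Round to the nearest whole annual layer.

31038 annual layers

Specimen A: true annual layer count = 34334 − 11 + 9 = 34332.
A: 35999.0 mm over 34332 years gives 35999.0 / 34332 ≈ 1.049 mm per year.
Specimen B: 32559.3 mm / 1.049 mm per year = 31038.42 years ≈ 31038 annual layers.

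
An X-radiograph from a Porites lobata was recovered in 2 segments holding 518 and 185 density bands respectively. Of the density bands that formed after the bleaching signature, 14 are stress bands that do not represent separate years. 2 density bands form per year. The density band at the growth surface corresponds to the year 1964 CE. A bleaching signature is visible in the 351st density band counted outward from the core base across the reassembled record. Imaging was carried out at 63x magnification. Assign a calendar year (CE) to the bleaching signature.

Total density bands = 518 + 185 = 703.
The bleaching signature sits at density band 351 from the core base, so 703 − 351 = 352 density bands formed after it.
Removing the 14 false density bands leaves 352 − 14 = 338 true density bands beyond the bleaching signature.
Dividing by 2 density bands per year: 338 / 2 = 169 years.
1964 − 169 = 1795 CE.

1795 CE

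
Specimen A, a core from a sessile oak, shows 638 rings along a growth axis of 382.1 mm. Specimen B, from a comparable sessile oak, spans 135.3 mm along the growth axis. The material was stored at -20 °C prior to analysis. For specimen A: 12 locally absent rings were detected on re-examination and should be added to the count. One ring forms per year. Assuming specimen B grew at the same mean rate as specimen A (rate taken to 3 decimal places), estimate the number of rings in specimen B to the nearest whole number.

Specimen A: after corrections the count is 638 + 12 = 650 rings.
A: 382.1 mm over 650 years gives 382.1 / 650 ≈ 0.588 mm/yr.
Specimen B: 135.3 mm / 0.588 mm per year = 230.10 years ≈ 230 rings.

230 rings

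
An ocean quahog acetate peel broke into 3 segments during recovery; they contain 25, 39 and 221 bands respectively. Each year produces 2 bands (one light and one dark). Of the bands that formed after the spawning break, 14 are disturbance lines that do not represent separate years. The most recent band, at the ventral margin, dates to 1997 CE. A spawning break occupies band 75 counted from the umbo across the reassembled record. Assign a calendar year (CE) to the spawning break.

Total bands = 25 + 39 + 221 = 285.
285 − 75 = 210 bands lie beyond the spawning break toward the ventral margin.
Removing the 14 false bands leaves 210 − 14 = 196 true bands beyond the spawning break.
196 bands at 2 per year is 196 / 2 = 98 years.
1997 − 98 = 1899 CE.

1899 CE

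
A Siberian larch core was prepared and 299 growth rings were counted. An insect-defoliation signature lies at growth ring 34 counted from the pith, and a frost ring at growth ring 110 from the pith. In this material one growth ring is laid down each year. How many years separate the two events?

76 yr

110 − 34 = 76 growth rings lie between the two events.
That is 76 years at one growth ring per year.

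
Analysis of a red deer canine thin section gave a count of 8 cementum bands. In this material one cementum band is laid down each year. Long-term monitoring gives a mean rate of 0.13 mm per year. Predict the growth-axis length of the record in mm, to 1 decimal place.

8 years of growth are recorded.
Predicted length = 0.13 mm/year × 8 years = 1.0 mm.

1.0 mm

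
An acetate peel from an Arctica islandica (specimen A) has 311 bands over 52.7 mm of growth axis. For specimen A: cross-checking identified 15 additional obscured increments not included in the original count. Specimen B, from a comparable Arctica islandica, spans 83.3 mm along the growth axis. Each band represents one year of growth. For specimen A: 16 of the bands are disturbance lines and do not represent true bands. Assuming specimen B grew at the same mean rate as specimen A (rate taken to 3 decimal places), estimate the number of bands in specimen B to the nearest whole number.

Specimen A: true band count = 311 − 16 + 15 = 310.
A: 52.7 mm over 310 years gives 52.7 / 310 ≈ 0.170 mm/yr.
B spans 83.3 / 0.170 = 490.00 years ≈ 490 bands.

490 bands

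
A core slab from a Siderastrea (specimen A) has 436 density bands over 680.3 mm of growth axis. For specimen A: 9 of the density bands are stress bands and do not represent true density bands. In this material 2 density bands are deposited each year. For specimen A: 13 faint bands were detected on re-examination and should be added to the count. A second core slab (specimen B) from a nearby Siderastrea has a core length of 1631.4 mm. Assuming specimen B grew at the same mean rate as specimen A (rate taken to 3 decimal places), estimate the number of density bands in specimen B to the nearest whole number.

Specimen A: correcting the raw count gives 436 − 9 + 13 = 440 true density bands.
Specimen A: 440 density bands at 2 per year is 440 / 2 = 220 years.
A: Extension rate ≈ 680.3 / 220 = 3.092 mm/year.
Specimen B: 1631.4 mm / 3.092 mm per year = 527.62 years; at 2 density bands per year that is 527.62 × 2 ≈ 1055 density bands.

1055 density bands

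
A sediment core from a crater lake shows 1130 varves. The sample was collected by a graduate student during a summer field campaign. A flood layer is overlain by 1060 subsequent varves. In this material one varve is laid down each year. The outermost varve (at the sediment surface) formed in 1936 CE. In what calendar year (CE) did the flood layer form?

1060 varves post-date the flood layer.
1936 − 1060 = 876 CE.

876 CE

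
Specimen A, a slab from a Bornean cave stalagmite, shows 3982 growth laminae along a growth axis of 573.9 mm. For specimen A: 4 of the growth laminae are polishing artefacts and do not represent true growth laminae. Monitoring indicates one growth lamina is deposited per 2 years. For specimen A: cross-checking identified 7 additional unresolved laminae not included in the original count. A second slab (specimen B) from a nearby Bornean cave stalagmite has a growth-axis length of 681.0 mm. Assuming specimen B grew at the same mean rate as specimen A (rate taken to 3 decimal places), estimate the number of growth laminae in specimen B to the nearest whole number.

4729 growth laminae

Specimen A: after corrections the count is 3982 − 4 + 7 = 3985 growth laminae.
Specimen A: multiplying by 2 years per growth lamina: 3985 × 2 = 7970 years.
A: Extension rate ≈ 573.9 / 7970 = 0.072 mm/yr.
B spans 681.0 / 0.072 = 9458.33 years; at 2 years per growth lamina that is 9458.33 / 2 ≈ 4729 growth laminae.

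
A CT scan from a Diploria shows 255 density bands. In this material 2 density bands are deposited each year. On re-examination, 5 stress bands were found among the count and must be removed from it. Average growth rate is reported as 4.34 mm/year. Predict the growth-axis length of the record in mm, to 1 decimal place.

542.5 mm

Adjusted count: 255 − 5 = 250 density bands.
250 density bands at 2 per year is 250 / 2 = 125 years.
Length ≈ 4.34 × 125 = 542.5 mm.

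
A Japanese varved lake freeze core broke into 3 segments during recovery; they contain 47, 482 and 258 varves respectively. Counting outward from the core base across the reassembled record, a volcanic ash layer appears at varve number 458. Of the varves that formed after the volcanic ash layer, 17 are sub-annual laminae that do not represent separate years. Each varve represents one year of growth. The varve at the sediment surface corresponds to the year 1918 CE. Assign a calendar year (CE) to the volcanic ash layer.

1606 CE

Total varves = 47 + 482 + 258 = 787.
Between varve 458 and the sediment surface there are 787 − 458 = 329 varves.
Removing the 17 false varves leaves 329 − 17 = 312 true varves beyond the volcanic ash layer.
1918 − 312 = 1606 CE.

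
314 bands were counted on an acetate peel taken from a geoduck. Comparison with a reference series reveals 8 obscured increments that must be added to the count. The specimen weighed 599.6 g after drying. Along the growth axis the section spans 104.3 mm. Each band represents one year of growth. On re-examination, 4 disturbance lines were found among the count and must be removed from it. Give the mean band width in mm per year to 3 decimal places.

0.328 mm per year

True band count = 314 − 4 + 8 = 318.
Extension rate ≈ 104.3 / 318 = 0.328 mm per year.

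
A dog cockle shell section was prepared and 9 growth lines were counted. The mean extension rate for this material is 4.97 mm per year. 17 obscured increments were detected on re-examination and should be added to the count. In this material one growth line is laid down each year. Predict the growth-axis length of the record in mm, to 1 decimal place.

129.2 mm

Correcting the raw count gives 9 + 17 = 26 true growth lines.
Predicted length = 4.97 mm/year × 26 years = 129.2 mm.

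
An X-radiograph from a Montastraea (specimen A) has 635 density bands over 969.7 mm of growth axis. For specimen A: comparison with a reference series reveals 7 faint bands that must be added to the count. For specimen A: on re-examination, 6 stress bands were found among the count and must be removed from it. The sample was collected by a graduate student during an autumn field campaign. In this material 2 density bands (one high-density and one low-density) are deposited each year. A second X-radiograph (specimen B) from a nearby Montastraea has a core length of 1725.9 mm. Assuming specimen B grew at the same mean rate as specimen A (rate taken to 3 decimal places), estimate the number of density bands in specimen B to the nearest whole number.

Specimen A: after corrections the count is 635 − 6 + 7 = 636 density bands.
Specimen A: 636 density bands at 2 per year is 636 / 2 = 318 years.
A: Extension rate ≈ 969.7 / 318 = 3.049 mm/yr.
Specimen B: 1725.9 mm / 3.049 mm per year = 566.05 years; at 2 density bands per year that is 566.05 × 2 ≈ 1132 density bands.

1132 density bands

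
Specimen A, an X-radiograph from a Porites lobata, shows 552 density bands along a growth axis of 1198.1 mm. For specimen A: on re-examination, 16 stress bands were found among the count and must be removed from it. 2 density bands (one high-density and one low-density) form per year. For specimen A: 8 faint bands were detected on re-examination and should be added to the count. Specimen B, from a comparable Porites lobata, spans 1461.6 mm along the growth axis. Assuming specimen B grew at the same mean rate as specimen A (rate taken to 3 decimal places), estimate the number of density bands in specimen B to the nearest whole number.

Specimen A: adjusted count: 552 − 16 + 8 = 544 density bands.
Specimen A: with 2 density bands per year, 544 / 2 = 272 years.
A: Mean rate = 1198.1 mm / 272 years ≈ 4.405 mm/yr.
B spans 1461.6 / 4.405 = 331.80 years; at 2 density bands per year that is 331.80 × 2 ≈ 664 density bands.

664 density bands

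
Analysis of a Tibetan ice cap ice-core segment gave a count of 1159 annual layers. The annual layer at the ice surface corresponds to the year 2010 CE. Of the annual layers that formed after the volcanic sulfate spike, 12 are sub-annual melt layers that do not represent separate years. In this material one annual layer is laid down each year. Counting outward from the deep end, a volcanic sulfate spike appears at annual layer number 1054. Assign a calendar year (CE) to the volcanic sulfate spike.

1917 CE

1159 − 1054 = 105 annual layers lie beyond the volcanic sulfate spike toward the ice surface.
Removing the 12 false annual layers leaves 105 − 12 = 93 true annual layers beyond the volcanic sulfate spike.
2010 − 93 = 1917 CE.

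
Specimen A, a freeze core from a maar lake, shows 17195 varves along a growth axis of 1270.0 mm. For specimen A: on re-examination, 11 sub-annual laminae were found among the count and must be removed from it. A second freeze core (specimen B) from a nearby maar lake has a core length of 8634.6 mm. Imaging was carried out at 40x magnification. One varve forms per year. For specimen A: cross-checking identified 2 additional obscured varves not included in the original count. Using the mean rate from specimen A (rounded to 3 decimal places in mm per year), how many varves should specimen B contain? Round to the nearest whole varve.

116684 varves

Specimen A: true varve count = 17195 − 11 + 2 = 17186.
A: Extension rate ≈ 1270.0 / 17186 = 0.074 mm/yr.
For B, 8634.6 / 0.074 = 116683.78 years ≈ 116684 varves.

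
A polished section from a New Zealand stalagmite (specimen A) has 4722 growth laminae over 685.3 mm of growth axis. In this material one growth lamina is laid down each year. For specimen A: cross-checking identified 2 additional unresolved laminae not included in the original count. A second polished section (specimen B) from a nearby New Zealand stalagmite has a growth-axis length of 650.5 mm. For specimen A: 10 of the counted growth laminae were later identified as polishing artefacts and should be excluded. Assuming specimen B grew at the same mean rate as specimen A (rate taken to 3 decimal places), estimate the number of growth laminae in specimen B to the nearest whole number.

Specimen A: after corrections the count is 4722 − 10 + 2 = 4714 growth laminae.
A: 685.3 mm over 4714 years gives 685.3 / 4714 ≈ 0.145 mm/year.
For B, 650.5 / 0.145 = 4486.21 years ≈ 4486 growth laminae.

4486 growth laminae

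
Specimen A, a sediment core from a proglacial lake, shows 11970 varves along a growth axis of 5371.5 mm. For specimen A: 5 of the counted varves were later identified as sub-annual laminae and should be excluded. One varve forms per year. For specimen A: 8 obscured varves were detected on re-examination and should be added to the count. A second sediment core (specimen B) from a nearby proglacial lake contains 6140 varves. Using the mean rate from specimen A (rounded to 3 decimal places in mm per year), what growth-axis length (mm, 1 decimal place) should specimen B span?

2756.9 mm

Specimen A: true varve count = 11970 − 5 + 8 = 11973.
A: Mean rate = 5371.5 mm / 11973 years ≈ 0.449 mm per year.
For B, 0.449 mm/year × 6140 years = 2756.9 mm.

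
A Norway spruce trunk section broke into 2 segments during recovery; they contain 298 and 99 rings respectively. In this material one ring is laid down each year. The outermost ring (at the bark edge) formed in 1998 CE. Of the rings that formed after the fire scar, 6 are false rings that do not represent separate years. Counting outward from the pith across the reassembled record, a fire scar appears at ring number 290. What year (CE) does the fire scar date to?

Total rings = 298 + 99 = 397.
397 − 290 = 107 rings lie beyond the fire scar toward the bark edge.
107 − 6 false = 101 true rings after the fire scar.
Counting back 101 years from 1998 CE places the fire scar in 1998 − 101 = 1897 CE.

1897 CE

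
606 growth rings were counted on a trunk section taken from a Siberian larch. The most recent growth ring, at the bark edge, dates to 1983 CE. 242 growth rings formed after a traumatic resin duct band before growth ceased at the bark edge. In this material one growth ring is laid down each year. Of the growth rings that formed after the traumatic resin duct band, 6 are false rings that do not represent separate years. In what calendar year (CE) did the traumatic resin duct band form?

1747 CE

There are 242 growth rings younger than the traumatic resin duct band.
Removing the 6 false growth rings leaves 242 − 6 = 236 true growth rings beyond the traumatic resin duct band.
1983 − 236 = 1747 CE.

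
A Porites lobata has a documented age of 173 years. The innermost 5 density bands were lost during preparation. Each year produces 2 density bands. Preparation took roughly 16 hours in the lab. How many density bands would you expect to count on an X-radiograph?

341 density bands

173 years at 2 density bands per year gives 173 × 2 = 346 density bands.
346 − 5 missed = 341 density bands expected in the prepared section.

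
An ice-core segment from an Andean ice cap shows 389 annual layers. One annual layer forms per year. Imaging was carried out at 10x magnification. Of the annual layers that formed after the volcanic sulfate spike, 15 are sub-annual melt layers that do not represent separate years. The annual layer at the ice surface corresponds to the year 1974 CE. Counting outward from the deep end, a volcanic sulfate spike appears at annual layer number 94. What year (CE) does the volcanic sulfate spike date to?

Between annual layer 94 and the ice surface there are 389 − 94 = 295 annual layers.
Excluding 15 false annual layers: 295 − 15 = 280.
The annual layer at the ice surface is 1974 CE, so the volcanic sulfate spike dates to 1974 − 280 = 1694 CE.

1694 CE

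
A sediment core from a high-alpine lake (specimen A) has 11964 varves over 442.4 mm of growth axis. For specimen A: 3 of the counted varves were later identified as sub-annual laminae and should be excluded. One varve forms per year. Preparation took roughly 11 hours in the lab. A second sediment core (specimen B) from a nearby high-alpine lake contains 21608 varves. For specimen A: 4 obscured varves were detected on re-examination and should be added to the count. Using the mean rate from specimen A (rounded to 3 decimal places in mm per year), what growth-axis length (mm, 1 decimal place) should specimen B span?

799.5 mm

Specimen A: adjusted count: 11964 − 3 + 4 = 11965 varves.
A: Extension rate ≈ 442.4 / 11965 = 0.037 mm/yr.
Length of B = 0.037 × 21608 = 799.5 mm.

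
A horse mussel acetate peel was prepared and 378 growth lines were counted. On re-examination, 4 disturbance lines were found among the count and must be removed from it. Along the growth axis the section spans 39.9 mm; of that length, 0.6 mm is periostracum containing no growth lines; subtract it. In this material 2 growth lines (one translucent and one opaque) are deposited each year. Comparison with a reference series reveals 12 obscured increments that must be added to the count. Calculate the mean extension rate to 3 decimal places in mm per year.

Adjusted count: 378 − 4 + 12 = 386 growth lines.
386 growth lines at 2 per year is 386 / 2 = 193 years.
Net length = 39.9 − 0.6 = 39.3 mm.
Extension rate ≈ 39.3 / 193 = 0.204 mm per year.

0.204 mm per year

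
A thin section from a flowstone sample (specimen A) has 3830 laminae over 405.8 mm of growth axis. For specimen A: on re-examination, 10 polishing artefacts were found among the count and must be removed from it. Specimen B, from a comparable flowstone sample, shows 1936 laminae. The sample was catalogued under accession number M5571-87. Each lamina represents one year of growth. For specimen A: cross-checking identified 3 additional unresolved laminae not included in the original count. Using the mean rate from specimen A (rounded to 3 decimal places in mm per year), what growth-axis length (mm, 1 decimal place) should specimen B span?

205.2 mm

Specimen A: after corrections the count is 3830 − 10 + 3 = 3823 laminae.
A: Extension rate ≈ 405.8 / 3823 = 0.106 mm/year.
For B, 0.106 mm/year × 1936 years = 205.2 mm.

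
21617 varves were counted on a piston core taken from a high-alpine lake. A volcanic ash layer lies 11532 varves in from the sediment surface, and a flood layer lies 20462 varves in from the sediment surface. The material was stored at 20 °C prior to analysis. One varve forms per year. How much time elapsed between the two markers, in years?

Separation: 20462 − 11532 = 8930 varves.
At one varve per year, 8930 years elapsed between them.

8930 yr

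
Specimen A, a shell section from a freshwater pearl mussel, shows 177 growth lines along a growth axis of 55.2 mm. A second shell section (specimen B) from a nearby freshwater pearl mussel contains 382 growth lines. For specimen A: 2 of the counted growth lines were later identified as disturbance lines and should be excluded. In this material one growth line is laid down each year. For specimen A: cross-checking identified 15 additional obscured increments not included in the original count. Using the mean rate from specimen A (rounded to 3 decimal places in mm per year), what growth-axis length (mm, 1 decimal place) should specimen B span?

111.2 mm

Specimen A: true growth line count = 177 − 2 + 15 = 190.
A: Extension rate ≈ 55.2 / 190 = 0.291 mm/yr.
B's length ≈ 0.291 × 382 = 111.2 mm.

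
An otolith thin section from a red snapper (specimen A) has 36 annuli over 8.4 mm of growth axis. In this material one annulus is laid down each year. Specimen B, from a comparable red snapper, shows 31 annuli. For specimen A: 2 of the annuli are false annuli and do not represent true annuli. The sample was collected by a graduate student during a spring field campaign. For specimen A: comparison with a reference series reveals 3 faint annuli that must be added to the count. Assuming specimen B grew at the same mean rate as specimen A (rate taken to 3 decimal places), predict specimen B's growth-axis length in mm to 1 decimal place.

7.0 mm

Specimen A: adjusted count: 36 − 2 + 3 = 37 annuli.
A: Mean rate = 8.4 mm / 37 years ≈ 0.227 mm per year.
For B, 0.227 mm/year × 31 years = 7.0 mm.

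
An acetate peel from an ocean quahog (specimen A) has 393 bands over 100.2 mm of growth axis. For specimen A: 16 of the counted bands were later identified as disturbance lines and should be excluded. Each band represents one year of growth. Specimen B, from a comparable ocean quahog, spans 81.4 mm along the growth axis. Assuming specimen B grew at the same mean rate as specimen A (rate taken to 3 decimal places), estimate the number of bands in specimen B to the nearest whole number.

306 bands

Specimen A: true band count = 393 − 16 = 377.
A: 100.2 mm over 377 years gives 100.2 / 377 ≈ 0.266 mm/yr.
For B, 81.4 / 0.266 = 306.02 years ≈ 306 bands.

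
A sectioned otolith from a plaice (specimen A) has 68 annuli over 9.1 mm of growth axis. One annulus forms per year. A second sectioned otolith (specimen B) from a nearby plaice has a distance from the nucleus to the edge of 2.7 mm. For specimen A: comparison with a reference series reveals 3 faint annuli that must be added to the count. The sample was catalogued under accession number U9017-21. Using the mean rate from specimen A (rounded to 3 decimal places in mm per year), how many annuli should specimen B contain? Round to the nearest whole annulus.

21 annuli

Specimen A: true annulus count = 68 + 3 = 71.
A: Mean rate = 9.1 mm / 71 years ≈ 0.128 mm per year.
B spans 2.7 / 0.128 = 21.09 years ≈ 21 annuli.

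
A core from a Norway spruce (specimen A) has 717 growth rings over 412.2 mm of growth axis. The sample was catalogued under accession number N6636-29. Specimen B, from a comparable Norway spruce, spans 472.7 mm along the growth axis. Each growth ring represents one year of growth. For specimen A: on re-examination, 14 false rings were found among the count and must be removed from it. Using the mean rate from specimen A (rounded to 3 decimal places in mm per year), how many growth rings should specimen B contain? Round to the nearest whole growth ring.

807 growth rings

Specimen A: true growth ring count = 717 − 14 = 703.
A: Mean rate = 412.2 mm / 703 years ≈ 0.586 mm per year.
For B, 472.7 / 0.586 = 806.66 years ≈ 807 growth rings.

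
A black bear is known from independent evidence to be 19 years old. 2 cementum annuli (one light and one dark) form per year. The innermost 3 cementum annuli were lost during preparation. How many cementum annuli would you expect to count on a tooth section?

With 2 cementum annuli per year, 19 years would produce 19 × 2 = 38 cementum annuli.
Less the 3 uncaptured cementum annuli: 38 − 3 = 35.

35 cementum annuli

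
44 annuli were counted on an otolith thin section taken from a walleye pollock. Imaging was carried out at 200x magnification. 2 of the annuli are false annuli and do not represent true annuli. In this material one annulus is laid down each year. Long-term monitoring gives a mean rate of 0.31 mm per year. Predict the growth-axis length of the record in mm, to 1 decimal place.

Adjusted count: 44 − 2 = 42 annuli.
Predicted length = 0.31 mm/year × 42 years = 13.0 mm.

13.0 mm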